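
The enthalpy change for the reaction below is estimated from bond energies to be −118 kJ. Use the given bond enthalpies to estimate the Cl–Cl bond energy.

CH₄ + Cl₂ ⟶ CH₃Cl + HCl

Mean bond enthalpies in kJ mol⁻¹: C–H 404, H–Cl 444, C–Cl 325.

Let D be the Cl–Cl bond energy.
Σ(broken) = 4×404 + 1×D = 1616 + D
Σ(formed) = 1×325 + 3×404 + 1×444 = 1981
ΔH = Σ(broken) − Σ(formed) = (1616 + D) − (1981) = −365 + D
Setting this equal to −118 kJ gives D = 247 kJ/mol.

D(Cl–Cl) ≈ 247 kJ/mol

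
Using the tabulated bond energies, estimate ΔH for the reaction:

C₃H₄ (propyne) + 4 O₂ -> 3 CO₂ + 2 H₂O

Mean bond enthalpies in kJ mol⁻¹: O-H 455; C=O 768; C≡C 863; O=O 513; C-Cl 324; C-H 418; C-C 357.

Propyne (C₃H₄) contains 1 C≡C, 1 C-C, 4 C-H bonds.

ΔH ≈ −1484 kJ

Bonds broken (reactants):
  C≡C: 1 × 863 = 863
  C-C: 1 × 357 = 357
  C-H: 4 × 418 = 1672
  O=O: 4 × 513 = 2052
  Σ(broken) = 4944 kJ
Bonds formed (products):
  C=O: 6 × 768 = 4608
  O-H: 4 × 455 = 1820
  Σ(formed) = 6428 kJ
ΔH = Σ(broken) − Σ(formed) = 4944 − 6428 = −1484 kJ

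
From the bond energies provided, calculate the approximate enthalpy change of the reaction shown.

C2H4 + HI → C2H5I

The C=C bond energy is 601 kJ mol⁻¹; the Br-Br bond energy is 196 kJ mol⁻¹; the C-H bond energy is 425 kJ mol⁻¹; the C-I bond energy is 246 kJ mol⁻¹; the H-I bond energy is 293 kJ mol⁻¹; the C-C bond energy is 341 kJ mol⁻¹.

ΔH ≈ −118 kJ

Bonds broken (reactants):
  C-H: 4 × 425 = 1700
  C=C: 1 × 601 = 601
  H-I: 1 × 293 = 293
  Σ(broken) = 2594 kJ
Bonds formed (products):
  C-C: 1 × 341 = 341
  C-H: 5 × 425 = 2125
  C-I: 1 × 246 = 246
  Σ(formed) = 2712 kJ
ΔH = Σ(broken) − Σ(formed) = 2594 − 2712 = −118 kJ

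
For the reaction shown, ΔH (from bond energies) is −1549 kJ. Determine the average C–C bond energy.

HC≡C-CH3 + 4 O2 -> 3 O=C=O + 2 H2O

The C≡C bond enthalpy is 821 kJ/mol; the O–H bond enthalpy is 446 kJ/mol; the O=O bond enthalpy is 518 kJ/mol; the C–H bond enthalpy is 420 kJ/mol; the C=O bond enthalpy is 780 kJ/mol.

Let D be the C–C bond energy.
Σ(broken) = 1×821 + 1×D + 4×420 + 4×518 = 4573 + D
Σ(formed) = 6×780 + 4×446 = 6464
ΔH = Σ(broken) − Σ(formed) = (4573 + D) − (6464) = −1891 + D
Setting this equal to −1549 kJ gives D = 342 kJ/mol.

D(C–C) ≈ 342 kJ/mol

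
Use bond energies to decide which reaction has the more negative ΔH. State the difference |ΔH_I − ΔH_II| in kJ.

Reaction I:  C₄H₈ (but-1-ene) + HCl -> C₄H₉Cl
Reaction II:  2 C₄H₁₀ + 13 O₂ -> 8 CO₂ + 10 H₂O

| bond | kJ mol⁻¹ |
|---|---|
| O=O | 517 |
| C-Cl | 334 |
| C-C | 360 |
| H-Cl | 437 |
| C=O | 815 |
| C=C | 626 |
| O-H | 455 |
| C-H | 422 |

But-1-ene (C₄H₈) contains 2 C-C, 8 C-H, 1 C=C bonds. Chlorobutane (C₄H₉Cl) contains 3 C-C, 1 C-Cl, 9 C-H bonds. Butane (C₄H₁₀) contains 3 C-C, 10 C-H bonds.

Reaction II, by 4766 kJ

Reaction I:
  Bonds broken (reactants):
    C-C: 2 × 360 = 720
    C-H: 8 × 422 = 3376
    C=C: 1 × 626 = 626
    H-Cl: 1 × 437 = 437
    Σ(broken) = 5159 kJ
  Bonds formed (products):
    C-C: 3 × 360 = 1080
    C-Cl: 1 × 334 = 334
    C-H: 9 × 422 = 3798
    Σ(formed) = 5212 kJ
  ΔH_I = 5159 − 5212 = −53 kJ
Reaction II:
  Bonds broken (reactants):
    C-C: 6 × 360 = 2160
    C-H: 20 × 422 = 8440
    O=O: 13 × 517 = 6721
    Σ(broken) = 17321 kJ
  Bonds formed (products):
    C=O: 16 × 815 = 13040
    O-H: 20 × 455 = 9100
    Σ(formed) = 22140 kJ
  ΔH_II = 17321 − 22140 = −4819 kJ
ΔH_I − ΔH_II = +4766 kJ, so reaction II has the more negative ΔH; |ΔH_I − ΔH_II| = 4766 kJ.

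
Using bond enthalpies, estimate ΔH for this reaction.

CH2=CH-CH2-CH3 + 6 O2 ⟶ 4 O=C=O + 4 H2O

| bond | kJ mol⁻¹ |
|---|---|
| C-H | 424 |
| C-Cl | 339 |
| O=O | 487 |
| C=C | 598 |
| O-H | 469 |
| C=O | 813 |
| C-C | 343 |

ΔH ≈ −2658 kJ

Bonds broken (reactants):
  C-C: 2 × 343 = 686
  C-H: 8 × 424 = 3392
  C=C: 1 × 598 = 598
  O=O: 6 × 487 = 2922
  Σ(broken) = 7598 kJ
Bonds formed (products):
  C=O: 8 × 813 = 6504
  O-H: 8 × 469 = 3752
  Σ(formed) = 10256 kJ
ΔH = Σ(broken) − Σ(formed) = 7598 − 10256 = −2658 kJ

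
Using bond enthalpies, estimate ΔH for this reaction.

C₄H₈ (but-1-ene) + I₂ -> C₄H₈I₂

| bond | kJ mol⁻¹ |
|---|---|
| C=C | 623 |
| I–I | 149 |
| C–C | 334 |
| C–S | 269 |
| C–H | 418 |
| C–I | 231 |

ΔH ≈ −24 kJ

Bonds broken (reactants):
  C–C: 2 × 334 = 668
  C–H: 8 × 418 = 3344
  C=C: 1 × 623 = 623
  I–I: 1 × 149 = 149
  Σ(broken) = 4784 kJ
Bonds formed (products):
  C–C: 3 × 334 = 1002
  C–H: 8 × 418 = 3344
  C–I: 2 × 231 = 462
  Σ(formed) = 4808 kJ
ΔH = Σ(broken) − Σ(formed) = 4784 − 4808 = −24 kJ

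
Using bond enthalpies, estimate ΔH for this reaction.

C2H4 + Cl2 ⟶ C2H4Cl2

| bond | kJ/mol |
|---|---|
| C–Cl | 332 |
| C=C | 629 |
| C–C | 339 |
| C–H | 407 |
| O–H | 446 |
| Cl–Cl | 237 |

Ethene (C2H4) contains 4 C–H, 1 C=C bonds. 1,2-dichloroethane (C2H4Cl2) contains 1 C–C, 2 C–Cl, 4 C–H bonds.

ΔH ≈ −137 kJ

Bonds broken (reactants):
  C–H: 4 × 407 = 1628
  C=C: 1 × 629 = 629
  Cl–Cl: 1 × 237 = 237
  Σ(broken) = 2494 kJ
Bonds formed (products):
  C–C: 1 × 339 = 339
  C–Cl: 2 × 332 = 664
  C–H: 4 × 407 = 1628
  Σ(formed) = 2631 kJ
ΔH = Σ(broken) − Σ(formed) = 2494 − 2631 = −137 kJ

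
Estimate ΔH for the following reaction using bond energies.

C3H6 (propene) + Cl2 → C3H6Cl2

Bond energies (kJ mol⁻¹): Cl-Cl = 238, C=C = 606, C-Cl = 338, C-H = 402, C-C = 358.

Bonds broken (reactants):
  C-C: 1 × 358 = 358
  C-H: 6 × 402 = 2412
  C=C: 1 × 606 = 606
  Cl-Cl: 1 × 238 = 238
  Σ(broken) = 3614 kJ
Bonds formed (products):
  C-C: 2 × 358 = 716
  C-Cl: 2 × 338 = 676
  C-H: 6 × 402 = 2412
  Σ(formed) = 3804 kJ
ΔH = Σ(broken) − Σ(formed) = 3614 − 3804 = −190 kJ

ΔH ≈ −190 kJ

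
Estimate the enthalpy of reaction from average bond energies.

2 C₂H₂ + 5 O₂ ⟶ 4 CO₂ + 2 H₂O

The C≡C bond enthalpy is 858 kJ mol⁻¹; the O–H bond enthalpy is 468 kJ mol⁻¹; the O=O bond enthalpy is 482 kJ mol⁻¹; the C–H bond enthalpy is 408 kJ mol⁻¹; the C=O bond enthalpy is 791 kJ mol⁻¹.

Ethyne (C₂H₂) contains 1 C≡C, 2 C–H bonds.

Bonds broken (reactants):
  C≡C: 2 × 858 = 1716
  C–H: 4 × 408 = 1632
  O=O: 5 × 482 = 2410
  Σ(broken) = 5758 kJ
Bonds formed (products):
  C=O: 8 × 791 = 6328
  O–H: 4 × 468 = 1872
  Σ(formed) = 8200 kJ
ΔH = Σ(broken) − Σ(formed) = 5758 − 8200 = −2442 kJ

ΔH ≈ −2442 kJ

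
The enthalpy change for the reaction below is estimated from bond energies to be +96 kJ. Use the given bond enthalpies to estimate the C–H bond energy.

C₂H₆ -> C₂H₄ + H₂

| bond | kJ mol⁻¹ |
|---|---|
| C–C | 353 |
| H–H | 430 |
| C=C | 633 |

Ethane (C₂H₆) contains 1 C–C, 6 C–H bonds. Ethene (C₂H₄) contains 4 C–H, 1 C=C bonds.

D(C–H) ≈ 403 kJ/mol

Let D be the C–H bond energy.
Σ(broken) = 1×353 + 6×D = 353 + 6D
Σ(formed) = 4×D + 1×633 + 1×430 = 1063 + 4D
ΔH = Σ(broken) − Σ(formed) = (353 + 6D) − (1063 + 4D) = −710 + 2D
Setting this equal to +96 kJ gives 2D = 806, so D = 403 kJ/mol.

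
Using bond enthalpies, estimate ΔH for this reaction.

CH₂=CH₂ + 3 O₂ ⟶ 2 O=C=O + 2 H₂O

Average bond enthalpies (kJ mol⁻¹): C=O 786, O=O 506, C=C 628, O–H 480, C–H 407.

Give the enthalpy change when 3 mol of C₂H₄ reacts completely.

Bonds broken (reactants):
  C–H: 4 × 407 = 1628
  C=C: 1 × 628 = 628
  O=O: 3 × 506 = 1518
  Σ(broken) = 3774 kJ
Bonds formed (products):
  C=O: 4 × 786 = 3144
  O–H: 4 × 480 = 1920
  Σ(formed) = 5064 kJ
ΔH = Σ(broken) − Σ(formed) = 3774 − 5064 = −1290 kJ
For 3× the reaction as written: 3 × (−1290) = −3870 kJ

ΔH = −3870 kJ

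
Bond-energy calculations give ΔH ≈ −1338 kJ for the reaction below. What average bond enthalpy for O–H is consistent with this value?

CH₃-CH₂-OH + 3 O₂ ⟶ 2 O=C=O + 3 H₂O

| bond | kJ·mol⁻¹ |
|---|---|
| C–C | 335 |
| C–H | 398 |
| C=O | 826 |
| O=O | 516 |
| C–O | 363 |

D(O–H) ≈ 454 kJ/mol

Let D be the O–H bond energy.
Σ(broken) = 1×335 + 5×398 + 1×363 + 1×D + 3×516 = 4236 + D
Σ(formed) = 4×826 + 6×D = 3304 + 6D
ΔH = Σ(broken) − Σ(formed) = (4236 + D) − (3304 + 6D) = +932 − 5D
Setting this equal to −1338 kJ gives 5D = 2270, so D = 454 kJ/mol.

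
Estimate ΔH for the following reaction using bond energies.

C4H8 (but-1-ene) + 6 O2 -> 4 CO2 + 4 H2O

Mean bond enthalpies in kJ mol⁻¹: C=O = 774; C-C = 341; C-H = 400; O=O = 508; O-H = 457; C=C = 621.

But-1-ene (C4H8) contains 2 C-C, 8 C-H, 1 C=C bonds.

ΔH ≈ −2297 kJ

Bonds broken (reactants):
  C-C: 2 × 341 = 682
  C-H: 8 × 400 = 3200
  C=C: 1 × 621 = 621
  O=O: 6 × 508 = 3048
  Σ(broken) = 7551 kJ
Bonds formed (products):
  C=O: 8 × 774 = 6192
  O-H: 8 × 457 = 3656
  Σ(formed) = 9848 kJ
ΔH = Σ(broken) − Σ(formed) = 7551 − 9848 = −2297 kJ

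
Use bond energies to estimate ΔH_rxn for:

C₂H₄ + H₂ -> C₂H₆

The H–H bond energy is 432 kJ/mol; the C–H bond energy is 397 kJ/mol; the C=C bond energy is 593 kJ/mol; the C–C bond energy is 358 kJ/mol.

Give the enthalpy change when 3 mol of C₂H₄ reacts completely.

Bonds broken (reactants):
  C–H: 4 × 397 = 1588
  C=C: 1 × 593 = 593
  H–H: 1 × 432 = 432
  Σ(broken) = 2613 kJ
Bonds formed (products):
  C–C: 1 × 358 = 358
  C–H: 6 × 397 = 2382
  Σ(formed) = 2740 kJ
ΔH = Σ(broken) − Σ(formed) = 2613 − 2740 = −127 kJ
For 3× the reaction as written: 3 × (−127) = −381 kJ

ΔH = −381 kJ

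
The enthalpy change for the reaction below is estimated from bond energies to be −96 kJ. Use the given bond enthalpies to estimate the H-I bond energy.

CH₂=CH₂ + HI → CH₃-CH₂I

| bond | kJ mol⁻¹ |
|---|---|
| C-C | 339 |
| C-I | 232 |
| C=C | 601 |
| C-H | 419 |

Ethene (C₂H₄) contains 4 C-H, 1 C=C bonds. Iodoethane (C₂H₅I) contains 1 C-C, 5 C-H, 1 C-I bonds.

D(H-I) ≈ 293 kJ/mol

Let D be the H-I bond energy.
Σ(broken) = 4×419 + 1×601 + 1×D = 2277 + D
Σ(formed) = 1×339 + 5×419 + 1×232 = 2666
ΔH = Σ(broken) − Σ(formed) = (2277 + D) − (2666) = −389 + D
Setting this equal to −96 kJ gives D = 293 kJ/mol.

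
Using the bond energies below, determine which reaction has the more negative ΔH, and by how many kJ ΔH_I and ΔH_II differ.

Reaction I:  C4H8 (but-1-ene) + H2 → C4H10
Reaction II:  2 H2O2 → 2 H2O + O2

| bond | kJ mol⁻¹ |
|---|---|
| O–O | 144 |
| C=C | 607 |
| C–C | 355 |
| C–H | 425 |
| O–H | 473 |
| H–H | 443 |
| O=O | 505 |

Reaction II, by 62 kJ

Reaction I:
  Bonds broken (reactants):
    C–C: 2 × 355 = 710
    C–H: 8 × 425 = 3400
    C=C: 1 × 607 = 607
    H–H: 1 × 443 = 443
    Σ(broken) = 5160 kJ
  Bonds formed (products):
    C–C: 3 × 355 = 1065
    C–H: 10 × 425 = 4250
    Σ(formed) = 5315 kJ
  ΔH_I = 5160 − 5315 = −155 kJ
Reaction II:
  Bonds broken (reactants):
    O–H: 4 × 473 = 1892
    O–O: 2 × 144 = 288
    Σ(broken) = 2180 kJ
  Bonds formed (products):
    O–H: 4 × 473 = 1892
    O=O: 1 × 505 = 505
    Σ(formed) = 2397 kJ
  ΔH_II = 2180 − 2397 = −217 kJ
ΔH_I − ΔH_II = +62 kJ, so reaction II has the more negative ΔH; |ΔH_I − ΔH_II| = 62 kJ.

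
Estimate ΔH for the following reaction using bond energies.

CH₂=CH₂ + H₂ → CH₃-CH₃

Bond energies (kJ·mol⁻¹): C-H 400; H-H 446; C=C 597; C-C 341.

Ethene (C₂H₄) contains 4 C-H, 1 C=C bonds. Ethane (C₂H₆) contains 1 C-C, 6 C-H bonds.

ΔH ≈ −98 kJ

Bonds broken (reactants):
  C-H: 4 × 400 = 1600
  C=C: 1 × 597 = 597
  H-H: 1 × 446 = 446
  Σ(broken) = 2643 kJ
Bonds formed (products):
  C-C: 1 × 341 = 341
  C-H: 6 × 400 = 2400
  Σ(formed) = 2741 kJ
ΔH = Σ(broken) − Σ(formed) = 2643 − 2741 = −98 kJ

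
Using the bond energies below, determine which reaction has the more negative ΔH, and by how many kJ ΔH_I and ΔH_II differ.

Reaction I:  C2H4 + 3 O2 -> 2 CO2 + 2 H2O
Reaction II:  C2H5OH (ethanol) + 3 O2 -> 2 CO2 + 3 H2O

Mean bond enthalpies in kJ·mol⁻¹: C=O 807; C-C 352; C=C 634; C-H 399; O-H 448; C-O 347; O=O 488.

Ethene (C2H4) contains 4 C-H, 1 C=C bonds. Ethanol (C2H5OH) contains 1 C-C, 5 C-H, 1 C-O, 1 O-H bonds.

Reaction I:
  Bonds broken (reactants):
    C-H: 4 × 399 = 1596
    C=C: 1 × 634 = 634
    O=O: 3 × 488 = 1464
    Σ(broken) = 3694 kJ
  Bonds formed (products):
    C=O: 4 × 807 = 3228
    O-H: 4 × 448 = 1792
    Σ(formed) = 5020 kJ
  ΔH_I = 3694 − 5020 = −1326 kJ
Reaction II:
  Bonds broken (reactants):
    C-C: 1 × 352 = 352
    C-H: 5 × 399 = 1995
    C-O: 1 × 347 = 347
    O-H: 1 × 448 = 448
    O=O: 3 × 488 = 1464
    Σ(broken) = 4606 kJ
  Bonds formed (products):
    C=O: 4 × 807 = 3228
    O-H: 6 × 448 = 2688
    Σ(formed) = 5916 kJ
  ΔH_II = 4606 − 5916 = −1310 kJ
ΔH_I − ΔH_II = −16 kJ, so reaction I has the more negative ΔH; |ΔH_I − ΔH_II| = 16 kJ.

Reaction I, by 16 kJ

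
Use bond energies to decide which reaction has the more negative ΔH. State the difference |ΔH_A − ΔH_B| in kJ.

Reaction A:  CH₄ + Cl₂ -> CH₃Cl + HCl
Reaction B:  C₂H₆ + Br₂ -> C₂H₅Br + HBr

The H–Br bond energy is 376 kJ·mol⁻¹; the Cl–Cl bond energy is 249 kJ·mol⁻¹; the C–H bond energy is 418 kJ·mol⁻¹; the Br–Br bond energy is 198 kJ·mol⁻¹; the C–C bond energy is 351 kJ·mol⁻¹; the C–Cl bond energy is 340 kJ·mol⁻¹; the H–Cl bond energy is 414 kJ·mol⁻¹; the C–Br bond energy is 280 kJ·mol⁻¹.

Reaction A:
  Bonds broken (reactants):
    C–H: 4 × 418 = 1672
    Cl–Cl: 1 × 249 = 249
    Σ(broken) = 1921 kJ
  Bonds formed (products):
    C–Cl: 1 × 340 = 340
    C–H: 3 × 418 = 1254
    H–Cl: 1 × 414 = 414
    Σ(formed) = 2008 kJ
  ΔH_A = 1921 − 2008 = −87 kJ
Reaction B:
  Bonds broken (reactants):
    Br–Br: 1 × 198 = 198
    C–C: 1 × 351 = 351
    C–H: 6 × 418 = 2508
    Σ(broken) = 3057 kJ
  Bonds formed (products):
    C–Br: 1 × 280 = 280
    C–C: 1 × 351 = 351
    C–H: 5 × 418 = 2090
    H–Br: 1 × 376 = 376
    Σ(formed) = 3097 kJ
  ΔH_B = 3057 − 3097 = −40 kJ
ΔH_A − ΔH_B = −47 kJ, so reaction A has the more negative ΔH; |ΔH_A − ΔH_B| = 47 kJ.

Reaction A, by 47 kJ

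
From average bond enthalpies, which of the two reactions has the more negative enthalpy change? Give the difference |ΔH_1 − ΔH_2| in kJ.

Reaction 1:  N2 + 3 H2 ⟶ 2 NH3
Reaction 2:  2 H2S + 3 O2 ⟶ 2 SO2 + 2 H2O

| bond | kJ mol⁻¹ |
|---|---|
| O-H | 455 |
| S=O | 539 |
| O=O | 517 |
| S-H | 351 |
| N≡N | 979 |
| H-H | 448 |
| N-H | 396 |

Reaction 2, by 968 kJ

Reaction 1:
  Bonds broken (reactants):
    H-H: 3 × 448 = 1344
    N≡N: 1 × 979 = 979
    Σ(broken) = 2323 kJ
  Bonds formed (products):
    N-H: 6 × 396 = 2376
    Σ(formed) = 2376 kJ
  ΔH_1 = 2323 − 2376 = −53 kJ
Reaction 2:
  Bonds broken (reactants):
    O=O: 3 × 517 = 1551
    S-H: 4 × 351 = 1404
    Σ(broken) = 2955 kJ
  Bonds formed (products):
    O-H: 4 × 455 = 1820
    S=O: 4 × 539 = 2156
    Σ(formed) = 3976 kJ
  ΔH_2 = 2955 − 3976 = −1021 kJ
ΔH_1 − ΔH_2 = +968 kJ, so reaction 2 has the more negative ΔH; |ΔH_1 − ΔH_2| = 968 kJ.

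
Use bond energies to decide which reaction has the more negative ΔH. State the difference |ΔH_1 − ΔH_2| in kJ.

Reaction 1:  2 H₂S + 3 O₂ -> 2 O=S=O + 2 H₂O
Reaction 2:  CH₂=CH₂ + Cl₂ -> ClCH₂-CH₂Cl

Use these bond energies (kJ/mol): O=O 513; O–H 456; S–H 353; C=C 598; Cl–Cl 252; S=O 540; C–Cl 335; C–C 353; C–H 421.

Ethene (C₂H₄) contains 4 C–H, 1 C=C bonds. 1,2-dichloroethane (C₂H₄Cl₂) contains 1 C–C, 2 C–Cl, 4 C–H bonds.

Reaction 1, by 860 kJ

Reaction 1:
  Bonds broken (reactants):
    O=O: 3 × 513 = 1539
    S–H: 4 × 353 = 1412
    Σ(broken) = 2951 kJ
  Bonds formed (products):
    O–H: 4 × 456 = 1824
    S=O: 4 × 540 = 2160
    Σ(formed) = 3984 kJ
  ΔH_1 = 2951 − 3984 = −1033 kJ
Reaction 2:
  Bonds broken (reactants):
    C–H: 4 × 421 = 1684
    C=C: 1 × 598 = 598
    Cl–Cl: 1 × 252 = 252
    Σ(broken) = 2534 kJ
  Bonds formed (products):
    C–C: 1 × 353 = 353
    C–Cl: 2 × 335 = 670
    C–H: 4 × 421 = 1684
    Σ(formed) = 2707 kJ
  ΔH_2 = 2534 − 2707 = −173 kJ
ΔH_1 − ΔH_2 = −860 kJ, so reaction 1 has the more negative ΔH; |ΔH_1 − ΔH_2| = 860 kJ.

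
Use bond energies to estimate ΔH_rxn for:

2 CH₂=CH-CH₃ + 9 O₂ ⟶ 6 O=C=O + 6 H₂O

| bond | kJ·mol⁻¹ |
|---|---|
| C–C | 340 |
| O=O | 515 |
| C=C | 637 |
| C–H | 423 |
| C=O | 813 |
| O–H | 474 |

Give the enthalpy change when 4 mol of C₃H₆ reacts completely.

Bonds broken (reactants):
  C–C: 2 × 340 = 680
  C–H: 12 × 423 = 5076
  C=C: 2 × 637 = 1274
  O=O: 9 × 515 = 4635
  Σ(broken) = 11665 kJ
Bonds formed (products):
  C=O: 12 × 813 = 9756
  O–H: 12 × 474 = 5688
  Σ(formed) = 15444 kJ
ΔH = Σ(broken) − Σ(formed) = 11665 − 15444 = −3779 kJ
For 2× the reaction as written: 2 × (−3779) = −7558 kJ

ΔH = −7558 kJ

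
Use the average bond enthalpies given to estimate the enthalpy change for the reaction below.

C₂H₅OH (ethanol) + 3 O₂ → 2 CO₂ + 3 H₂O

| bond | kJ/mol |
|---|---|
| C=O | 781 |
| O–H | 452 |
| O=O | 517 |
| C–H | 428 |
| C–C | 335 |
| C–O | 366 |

ΔH ≈ −992 kJ

Bonds broken (reactants):
  C–C: 1 × 335 = 335
  C–H: 5 × 428 = 2140
  C–O: 1 × 366 = 366
  O–H: 1 × 452 = 452
  O=O: 3 × 517 = 1551
  Σ(broken) = 4844 kJ
Bonds formed (products):
  C=O: 4 × 781 = 3124
  O–H: 6 × 452 = 2712
  Σ(formed) = 5836 kJ
ΔH = Σ(broken) − Σ(formed) = 4844 − 5836 = −992 kJ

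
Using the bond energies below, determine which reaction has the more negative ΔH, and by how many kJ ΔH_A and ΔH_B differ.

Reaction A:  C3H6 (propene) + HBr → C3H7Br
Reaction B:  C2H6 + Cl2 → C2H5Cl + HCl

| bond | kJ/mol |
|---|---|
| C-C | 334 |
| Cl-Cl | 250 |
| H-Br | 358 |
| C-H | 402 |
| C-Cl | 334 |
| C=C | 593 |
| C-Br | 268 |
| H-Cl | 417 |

Reaction B, by 46 kJ

Reaction A:
  Bonds broken (reactants):
    C-C: 1 × 334 = 334
    C-H: 6 × 402 = 2412
    C=C: 1 × 593 = 593
    H-Br: 1 × 358 = 358
    Σ(broken) = 3697 kJ
  Bonds formed (products):
    C-Br: 1 × 268 = 268
    C-C: 2 × 334 = 668
    C-H: 7 × 402 = 2814
    Σ(formed) = 3750 kJ
  ΔH_A = 3697 − 3750 = −53 kJ
Reaction B:
  Bonds broken (reactants):
    C-C: 1 × 334 = 334
    C-H: 6 × 402 = 2412
    Cl-Cl: 1 × 250 = 250
    Σ(broken) = 2996 kJ
  Bonds formed (products):
    C-C: 1 × 334 = 334
    C-Cl: 1 × 334 = 334
    C-H: 5 × 402 = 2010
    H-Cl: 1 × 417 = 417
    Σ(formed) = 3095 kJ
  ΔH_B = 2996 − 3095 = −99 kJ
ΔH_A − ΔH_B = +46 kJ, so reaction B has the more negative ΔH; |ΔH_A − ΔH_B| = 46 kJ.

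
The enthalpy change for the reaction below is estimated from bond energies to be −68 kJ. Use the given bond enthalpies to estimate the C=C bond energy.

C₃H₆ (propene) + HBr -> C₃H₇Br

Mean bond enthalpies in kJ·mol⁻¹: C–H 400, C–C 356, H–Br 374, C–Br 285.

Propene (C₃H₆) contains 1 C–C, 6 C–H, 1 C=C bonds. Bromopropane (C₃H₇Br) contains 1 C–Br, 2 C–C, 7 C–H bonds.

Let D be the C=C bond energy.
Σ(broken) = 1×356 + 6×400 + 1×D + 1×374 = 3130 + D
Σ(formed) = 1×285 + 2×356 + 7×400 = 3797
ΔH = Σ(broken) − Σ(formed) = (3130 + D) − (3797) = −667 + D
Setting this equal to −68 kJ gives D = 599 kJ/mol.

D(C=C) ≈ 599 kJ/mol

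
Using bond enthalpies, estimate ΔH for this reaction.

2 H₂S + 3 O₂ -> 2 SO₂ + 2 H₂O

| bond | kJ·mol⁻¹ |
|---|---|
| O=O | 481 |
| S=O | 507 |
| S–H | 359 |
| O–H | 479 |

ΔH ≈ −1065 kJ

Bonds broken (reactants):
  O=O: 3 × 481 = 1443
  S–H: 4 × 359 = 1436
  Σ(broken) = 2879 kJ
Bonds formed (products):
  O–H: 4 × 479 = 1916
  S=O: 4 × 507 = 2028
  Σ(formed) = 3944 kJ
ΔH = Σ(broken) − Σ(formed) = 2879 − 3944 = −1065 kJ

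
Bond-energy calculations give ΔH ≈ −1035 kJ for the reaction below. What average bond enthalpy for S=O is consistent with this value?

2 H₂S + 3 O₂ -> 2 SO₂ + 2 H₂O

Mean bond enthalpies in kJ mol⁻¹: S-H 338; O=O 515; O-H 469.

Let D be the S=O bond energy.
Σ(broken) = 3×515 + 4×338 = 2897
Σ(formed) = 4×469 + 4×D = 1876 + 4D
ΔH = Σ(broken) − Σ(formed) = (2897) − (1876 + 4D) = +1021 − 4D
Setting this equal to −1035 kJ gives 4D = 2056, so D = 514 kJ/mol.

D(S=O) ≈ 514 kJ/mol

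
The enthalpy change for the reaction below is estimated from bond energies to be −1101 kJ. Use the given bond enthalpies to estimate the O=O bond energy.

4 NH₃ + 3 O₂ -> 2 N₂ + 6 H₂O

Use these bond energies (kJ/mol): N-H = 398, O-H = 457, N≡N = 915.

D(O=O) ≈ 479 kJ/mol

Let D be the O=O bond energy.
Σ(broken) = 12×398 + 3×D = 4776 + 3D
Σ(formed) = 2×915 + 12×457 = 7314
ΔH = Σ(broken) − Σ(formed) = (4776 + 3D) − (7314) = −2538 + 3D
Setting this equal to −1101 kJ gives 3D = 1437, so D = 479 kJ/mol.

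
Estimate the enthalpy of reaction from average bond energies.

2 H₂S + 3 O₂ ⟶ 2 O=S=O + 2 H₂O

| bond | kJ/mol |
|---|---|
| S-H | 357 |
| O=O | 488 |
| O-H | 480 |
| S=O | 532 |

ΔH ≈ −1156 kJ

Bonds broken (reactants):
  O=O: 3 × 488 = 1464
  S-H: 4 × 357 = 1428
  Σ(broken) = 2892 kJ
Bonds formed (products):
  O-H: 4 × 480 = 1920
  S=O: 4 × 532 = 2128
  Σ(formed) = 4048 kJ
ΔH = Σ(broken) − Σ(formed) = 2892 − 4048 = −1156 kJ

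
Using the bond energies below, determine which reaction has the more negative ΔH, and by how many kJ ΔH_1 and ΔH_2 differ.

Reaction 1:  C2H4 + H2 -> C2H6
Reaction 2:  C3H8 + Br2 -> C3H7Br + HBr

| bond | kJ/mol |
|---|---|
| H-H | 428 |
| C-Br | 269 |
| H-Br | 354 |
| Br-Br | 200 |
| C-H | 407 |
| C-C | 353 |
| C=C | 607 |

Reaction 1:
  Bonds broken (reactants):
    C-H: 4 × 407 = 1628
    C=C: 1 × 607 = 607
    H-H: 1 × 428 = 428
    Σ(broken) = 2663 kJ
  Bonds formed (products):
    C-C: 1 × 353 = 353
    C-H: 6 × 407 = 2442
    Σ(formed) = 2795 kJ
  ΔH_1 = 2663 − 2795 = −132 kJ
Reaction 2:
  Bonds broken (reactants):
    Br-Br: 1 × 200 = 200
    C-C: 2 × 353 = 706
    C-H: 8 × 407 = 3256
    Σ(broken) = 4162 kJ
  Bonds formed (products):
    C-Br: 1 × 269 = 269
    C-C: 2 × 353 = 706
    C-H: 7 × 407 = 2849
    H-Br: 1 × 354 = 354
    Σ(formed) = 4178 kJ
  ΔH_2 = 4162 − 4178 = −16 kJ
ΔH_1 − ΔH_2 = −116 kJ, so reaction 1 has the more negative ΔH; |ΔH_1 − ΔH_2| = 116 kJ.

Reaction 1, by 116 kJ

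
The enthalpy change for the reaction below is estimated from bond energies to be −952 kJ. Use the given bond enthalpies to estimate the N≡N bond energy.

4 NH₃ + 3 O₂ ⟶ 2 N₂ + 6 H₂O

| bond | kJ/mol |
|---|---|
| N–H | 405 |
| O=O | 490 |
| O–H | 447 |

D(N≡N) ≈ 959 kJ/mol

Let D be the N≡N bond energy.
Σ(broken) = 12×405 + 3×490 = 6330
Σ(formed) = 2×D + 12×447 = 5364 + 2D
ΔH = Σ(broken) − Σ(formed) = (6330) − (5364 + 2D) = +966 − 2D
Setting this equal to −952 kJ gives 2D = 1918, so D = 959 kJ/mol.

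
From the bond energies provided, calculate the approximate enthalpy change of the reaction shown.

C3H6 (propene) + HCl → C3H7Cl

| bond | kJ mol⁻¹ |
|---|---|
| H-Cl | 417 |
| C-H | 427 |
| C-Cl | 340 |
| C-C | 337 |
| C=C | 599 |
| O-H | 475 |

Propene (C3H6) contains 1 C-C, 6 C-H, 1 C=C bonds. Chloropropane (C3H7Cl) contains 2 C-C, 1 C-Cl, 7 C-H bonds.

ΔH ≈ −88 kJ

Bonds broken (reactants):
  C-C: 1 × 337 = 337
  C-H: 6 × 427 = 2562
  C=C: 1 × 599 = 599
  H-Cl: 1 × 417 = 417
  Σ(broken) = 3915 kJ
Bonds formed (products):
  C-C: 2 × 337 = 674
  C-Cl: 1 × 340 = 340
  C-H: 7 × 427 = 2989
  Σ(formed) = 4003 kJ
ΔH = Σ(broken) − Σ(formed) = 3915 − 4003 = −88 kJ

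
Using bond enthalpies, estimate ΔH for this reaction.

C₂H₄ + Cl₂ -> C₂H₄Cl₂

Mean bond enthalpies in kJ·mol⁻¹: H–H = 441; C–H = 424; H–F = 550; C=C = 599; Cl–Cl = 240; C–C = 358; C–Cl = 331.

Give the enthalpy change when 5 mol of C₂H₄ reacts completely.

Bonds broken (reactants):
  C–H: 4 × 424 = 1696
  C=C: 1 × 599 = 599
  Cl–Cl: 1 × 240 = 240
  Σ(broken) = 2535 kJ
Bonds formed (products):
  C–C: 1 × 358 = 358
  C–Cl: 2 × 331 = 662
  C–H: 4 × 424 = 1696
  Σ(formed) = 2716 kJ
ΔH = Σ(broken) − Σ(formed) = 2535 − 2716 = −181 kJ
For 5× the reaction as written: 5 × (−181) = −905 kJ

ΔH = −905 kJ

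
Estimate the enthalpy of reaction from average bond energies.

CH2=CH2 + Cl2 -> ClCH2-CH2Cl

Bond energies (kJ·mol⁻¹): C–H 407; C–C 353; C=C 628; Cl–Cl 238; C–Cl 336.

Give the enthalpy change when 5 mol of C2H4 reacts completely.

Bonds broken (reactants):
  C–H: 4 × 407 = 1628
  C=C: 1 × 628 = 628
  Cl–Cl: 1 × 238 = 238
  Σ(broken) = 2494 kJ
Bonds formed (products):
  C–C: 1 × 353 = 353
  C–Cl: 2 × 336 = 672
  C–H: 4 × 407 = 1628
  Σ(formed) = 2653 kJ
ΔH = Σ(broken) − Σ(formed) = 2494 − 2653 = −159 kJ
For 5× the reaction as written: 5 × (−159) = −795 kJ

ΔH = −795 kJ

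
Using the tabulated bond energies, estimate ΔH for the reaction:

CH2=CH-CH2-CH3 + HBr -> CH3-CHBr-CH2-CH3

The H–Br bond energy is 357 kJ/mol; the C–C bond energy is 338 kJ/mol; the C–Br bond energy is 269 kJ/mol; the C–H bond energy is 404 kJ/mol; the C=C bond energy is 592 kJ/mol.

ΔH ≈ −62 kJ

Bonds broken (reactants):
  C–C: 2 × 338 = 676
  C–H: 8 × 404 = 3232
  C=C: 1 × 592 = 592
  H–Br: 1 × 357 = 357
  Σ(broken) = 4857 kJ
Bonds formed (products):
  C–Br: 1 × 269 = 269
  C–C: 3 × 338 = 1014
  C–H: 9 × 404 = 3636
  Σ(formed) = 4919 kJ
ΔH = Σ(broken) − Σ(formed) = 4857 − 4919 = −62 kJ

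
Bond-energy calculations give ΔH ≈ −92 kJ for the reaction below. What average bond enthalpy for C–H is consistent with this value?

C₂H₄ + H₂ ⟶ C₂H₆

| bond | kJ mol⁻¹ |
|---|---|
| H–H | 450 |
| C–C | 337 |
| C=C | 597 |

D(C–H) ≈ 401 kJ/mol

Let D be the C–H bond energy.
Σ(broken) = 4×D + 1×597 + 1×450 = 1047 + 4D
Σ(formed) = 1×337 + 6×D = 337 + 6D
ΔH = Σ(broken) − Σ(formed) = (1047 + 4D) − (337 + 6D) = +710 − 2D
Setting this equal to −92 kJ gives 2D = 802, so D = 401 kJ/mol.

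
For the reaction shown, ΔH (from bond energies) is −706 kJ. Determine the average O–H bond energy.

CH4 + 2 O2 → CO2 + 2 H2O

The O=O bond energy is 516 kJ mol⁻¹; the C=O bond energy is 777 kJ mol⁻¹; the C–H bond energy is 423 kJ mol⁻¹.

Let D be the O–H bond energy.
Σ(broken) = 4×423 + 2×516 = 2724
Σ(formed) = 2×777 + 4×D = 1554 + 4D
ΔH = Σ(broken) − Σ(formed) = (2724) − (1554 + 4D) = +1170 − 4D
Setting this equal to −706 kJ gives 4D = 1876, so D = 469 kJ/mol.

D(O–H) ≈ 469 kJ/mol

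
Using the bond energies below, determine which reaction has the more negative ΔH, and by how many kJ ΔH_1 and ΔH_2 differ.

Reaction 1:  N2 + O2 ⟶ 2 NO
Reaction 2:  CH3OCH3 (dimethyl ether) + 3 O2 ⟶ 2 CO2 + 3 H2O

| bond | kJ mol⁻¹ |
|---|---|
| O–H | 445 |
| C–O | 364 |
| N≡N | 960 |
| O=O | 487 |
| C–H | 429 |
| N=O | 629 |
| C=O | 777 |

Reaction 1:
  Bonds broken (reactants):
    N≡N: 1 × 960 = 960
    O=O: 1 × 487 = 487
    Σ(broken) = 1447 kJ
  Bonds formed (products):
    N=O: 2 × 629 = 1258
    Σ(formed) = 1258 kJ
  ΔH_1 = 1447 − 1258 = +189 kJ
Reaction 2:
  Bonds broken (reactants):
    C–H: 6 × 429 = 2574
    C–O: 2 × 364 = 728
    O=O: 3 × 487 = 1461
    Σ(broken) = 4763 kJ
  Bonds formed (products):
    C=O: 4 × 777 = 3108
    O–H: 6 × 445 = 2670
    Σ(formed) = 5778 kJ
  ΔH_2 = 4763 − 5778 = −1015 kJ
ΔH_1 − ΔH_2 = +1204 kJ, so reaction 2 has the more negative ΔH; |ΔH_1 − ΔH_2| = 1204 kJ.

Reaction 2, by 1204 kJ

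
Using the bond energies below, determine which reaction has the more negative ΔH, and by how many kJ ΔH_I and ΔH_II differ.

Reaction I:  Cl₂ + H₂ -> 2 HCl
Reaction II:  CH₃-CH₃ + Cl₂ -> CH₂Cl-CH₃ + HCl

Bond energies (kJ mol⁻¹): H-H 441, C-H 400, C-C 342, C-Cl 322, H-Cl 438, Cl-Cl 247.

Reaction I:
  Bonds broken (reactants):
    Cl-Cl: 1 × 247 = 247
    H-H: 1 × 441 = 441
    Σ(broken) = 688 kJ
  Bonds formed (products):
    H-Cl: 2 × 438 = 876
    Σ(formed) = 876 kJ
  ΔH_I = 688 − 876 = −188 kJ
Reaction II:
  Bonds broken (reactants):
    C-C: 1 × 342 = 342
    C-H: 6 × 400 = 2400
    Cl-Cl: 1 × 247 = 247
    Σ(broken) = 2989 kJ
  Bonds formed (products):
    C-C: 1 × 342 = 342
    C-Cl: 1 × 322 = 322
    C-H: 5 × 400 = 2000
    H-Cl: 1 × 438 = 438
    Σ(formed) = 3102 kJ
  ΔH_II = 2989 − 3102 = −113 kJ
ΔH_I − ΔH_II = −75 kJ, so reaction I has the more negative ΔH; |ΔH_I − ΔH_II| = 75 kJ.

Reaction I, by 75 kJ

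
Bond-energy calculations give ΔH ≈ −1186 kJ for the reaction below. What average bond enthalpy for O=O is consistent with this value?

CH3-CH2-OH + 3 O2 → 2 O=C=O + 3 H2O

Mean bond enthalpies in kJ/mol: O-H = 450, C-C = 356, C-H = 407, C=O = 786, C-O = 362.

D(O=O) ≈ 485 kJ/mol

Let D be the O=O bond energy.
Σ(broken) = 1×356 + 5×407 + 1×362 + 1×450 + 3×D = 3203 + 3D
Σ(formed) = 4×786 + 6×450 = 5844
ΔH = Σ(broken) − Σ(formed) = (3203 + 3D) − (5844) = −2641 + 3D
Setting this equal to −1186 kJ gives 3D = 1455, so D = 485 kJ/mol.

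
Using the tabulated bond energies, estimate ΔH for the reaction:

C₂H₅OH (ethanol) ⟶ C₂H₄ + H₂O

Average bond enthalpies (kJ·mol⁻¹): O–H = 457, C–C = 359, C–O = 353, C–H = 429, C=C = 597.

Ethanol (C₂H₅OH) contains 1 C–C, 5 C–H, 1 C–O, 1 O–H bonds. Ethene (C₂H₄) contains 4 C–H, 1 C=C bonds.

ΔH ≈ +87 kJ

Bonds broken (reactants):
  C–C: 1 × 359 = 359
  C–H: 5 × 429 = 2145
  C–O: 1 × 353 = 353
  O–H: 1 × 457 = 457
  Σ(broken) = 3314 kJ
Bonds formed (products):
  C–H: 4 × 429 = 1716
  C=C: 1 × 597 = 597
  O–H: 2 × 457 = 914
  Σ(formed) = 3227 kJ
ΔH = Σ(broken) − Σ(formed) = 3314 − 3227 = +87 kJ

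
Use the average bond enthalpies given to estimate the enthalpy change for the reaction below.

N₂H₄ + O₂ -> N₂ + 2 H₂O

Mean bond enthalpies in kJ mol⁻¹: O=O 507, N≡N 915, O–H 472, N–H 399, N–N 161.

Bonds broken (reactants):
  N–H: 4 × 399 = 1596
  N–N: 1 × 161 = 161
  O=O: 1 × 507 = 507
  Σ(broken) = 2264 kJ
Bonds formed (products):
  N≡N: 1 × 915 = 915
  O–H: 4 × 472 = 1888
  Σ(formed) = 2803 kJ
ΔH = Σ(broken) − Σ(formed) = 2264 − 2803 = −539 kJ

ΔH ≈ −539 kJ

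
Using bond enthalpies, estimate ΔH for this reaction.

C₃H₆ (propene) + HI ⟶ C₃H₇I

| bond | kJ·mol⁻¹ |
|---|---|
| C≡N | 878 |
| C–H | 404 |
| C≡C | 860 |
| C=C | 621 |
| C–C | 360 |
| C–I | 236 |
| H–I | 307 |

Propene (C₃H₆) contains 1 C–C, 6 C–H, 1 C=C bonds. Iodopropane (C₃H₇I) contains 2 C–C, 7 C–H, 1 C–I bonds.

Bonds broken (reactants):
  C–C: 1 × 360 = 360
  C–H: 6 × 404 = 2424
  C=C: 1 × 621 = 621
  H–I: 1 × 307 = 307
  Σ(broken) = 3712 kJ
Bonds formed (products):
  C–C: 2 × 360 = 720
  C–H: 7 × 404 = 2828
  C–I: 1 × 236 = 236
  Σ(formed) = 3784 kJ
ΔH = Σ(broken) − Σ(formed) = 3712 − 3784 = −72 kJ

ΔH ≈ −72 kJ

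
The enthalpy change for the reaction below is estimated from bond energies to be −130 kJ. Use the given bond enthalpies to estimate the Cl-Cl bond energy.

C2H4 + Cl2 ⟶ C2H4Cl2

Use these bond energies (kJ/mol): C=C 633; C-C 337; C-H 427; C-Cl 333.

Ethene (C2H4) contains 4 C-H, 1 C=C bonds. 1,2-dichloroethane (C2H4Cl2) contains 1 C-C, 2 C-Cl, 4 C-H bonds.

Let D be the Cl-Cl bond energy.
Σ(broken) = 4×427 + 1×633 + 1×D = 2341 + D
Σ(formed) = 1×337 + 2×333 + 4×427 = 2711
ΔH = Σ(broken) − Σ(formed) = (2341 + D) − (2711) = −370 + D
Setting this equal to −130 kJ gives D = 240 kJ/mol.

D(Cl-Cl) ≈ 240 kJ/mol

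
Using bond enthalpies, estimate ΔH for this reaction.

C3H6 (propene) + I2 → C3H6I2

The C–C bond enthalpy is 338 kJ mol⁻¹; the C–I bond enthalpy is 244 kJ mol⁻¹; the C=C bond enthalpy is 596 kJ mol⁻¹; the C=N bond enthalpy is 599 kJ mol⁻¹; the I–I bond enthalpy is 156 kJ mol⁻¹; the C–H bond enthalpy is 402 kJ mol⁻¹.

Bonds broken (reactants):
  C–C: 1 × 338 = 338
  C–H: 6 × 402 = 2412
  C=C: 1 × 596 = 596
  I–I: 1 × 156 = 156
  Σ(broken) = 3502 kJ
Bonds formed (products):
  C–C: 2 × 338 = 676
  C–H: 6 × 402 = 2412
  C–I: 2 × 244 = 488
  Σ(formed) = 3576 kJ
ΔH = Σ(broken) − Σ(formed) = 3502 − 3576 = −74 kJ

ΔH ≈ −74 kJ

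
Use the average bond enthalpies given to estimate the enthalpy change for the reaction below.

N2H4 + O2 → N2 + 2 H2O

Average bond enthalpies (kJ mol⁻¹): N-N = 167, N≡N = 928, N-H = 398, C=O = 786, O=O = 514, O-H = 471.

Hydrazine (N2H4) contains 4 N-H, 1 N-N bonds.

Bonds broken (reactants):
  N-H: 4 × 398 = 1592
  N-N: 1 × 167 = 167
  O=O: 1 × 514 = 514
  Σ(broken) = 2273 kJ
Bonds formed (products):
  N≡N: 1 × 928 = 928
  O-H: 4 × 471 = 1884
  Σ(formed) = 2812 kJ
ΔH = Σ(broken) − Σ(formed) = 2273 − 2812 = −539 kJ

ΔH ≈ −539 kJ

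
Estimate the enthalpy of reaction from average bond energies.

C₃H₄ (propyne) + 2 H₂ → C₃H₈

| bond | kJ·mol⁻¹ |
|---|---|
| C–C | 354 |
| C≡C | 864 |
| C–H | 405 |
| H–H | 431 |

Bonds broken (reactants):
  C≡C: 1 × 864 = 864
  C–C: 1 × 354 = 354
  C–H: 4 × 405 = 1620
  H–H: 2 × 431 = 862
  Σ(broken) = 3700 kJ
Bonds formed (products):
  C–C: 2 × 354 = 708
  C–H: 8 × 405 = 3240
  Σ(formed) = 3948 kJ
ΔH = Σ(broken) − Σ(formed) = 3700 − 3948 = −248 kJ

ΔH ≈ −248 kJ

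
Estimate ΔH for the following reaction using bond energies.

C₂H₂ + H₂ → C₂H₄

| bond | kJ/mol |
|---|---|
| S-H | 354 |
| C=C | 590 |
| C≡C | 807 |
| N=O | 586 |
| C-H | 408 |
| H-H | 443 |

Bonds broken (reactants):
  C≡C: 1 × 807 = 807
  C-H: 2 × 408 = 816
  H-H: 1 × 443 = 443
  Σ(broken) = 2066 kJ
Bonds formed (products):
  C-H: 4 × 408 = 1632
  C=C: 1 × 590 = 590
  Σ(formed) = 2222 kJ
ΔH = Σ(broken) − Σ(formed) = 2066 − 2222 = −156 kJ

ΔH ≈ −156 kJ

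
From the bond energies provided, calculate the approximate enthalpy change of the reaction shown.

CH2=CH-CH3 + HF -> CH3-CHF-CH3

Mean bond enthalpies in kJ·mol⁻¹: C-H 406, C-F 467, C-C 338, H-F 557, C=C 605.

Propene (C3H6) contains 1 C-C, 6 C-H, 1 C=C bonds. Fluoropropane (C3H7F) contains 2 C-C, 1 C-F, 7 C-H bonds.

ΔH ≈ −49 kJ

Bonds broken (reactants):
  C-C: 1 × 338 = 338
  C-H: 6 × 406 = 2436
  C=C: 1 × 605 = 605
  H-F: 1 × 557 = 557
  Σ(broken) = 3936 kJ
Bonds formed (products):
  C-C: 2 × 338 = 676
  C-F: 1 × 467 = 467
  C-H: 7 × 406 = 2842
  Σ(formed) = 3985 kJ
ΔH = Σ(broken) − Σ(formed) = 3936 − 3985 = −49 kJ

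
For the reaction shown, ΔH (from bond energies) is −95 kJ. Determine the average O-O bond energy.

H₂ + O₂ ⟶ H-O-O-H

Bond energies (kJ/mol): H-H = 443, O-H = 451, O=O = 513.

D(O-O) ≈ 149 kJ/mol

Let D be the O-O bond energy.
Σ(broken) = 1×443 + 1×513 = 956
Σ(formed) = 2×451 + 1×D = 902 + D
ΔH = Σ(broken) − Σ(formed) = (956) − (902 + D) = +54 − D
Setting this equal to −95 kJ gives D = 149 kJ/mol.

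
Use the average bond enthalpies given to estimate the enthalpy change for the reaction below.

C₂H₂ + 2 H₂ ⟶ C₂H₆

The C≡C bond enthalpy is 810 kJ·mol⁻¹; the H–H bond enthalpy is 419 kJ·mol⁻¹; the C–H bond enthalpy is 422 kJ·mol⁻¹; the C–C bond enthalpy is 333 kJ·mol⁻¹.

ΔH ≈ −373 kJ

Bonds broken (reactants):
  C≡C: 1 × 810 = 810
  C–H: 2 × 422 = 844
  H–H: 2 × 419 = 838
  Σ(broken) = 2492 kJ
Bonds formed (products):
  C–C: 1 × 333 = 333
  C–H: 6 × 422 = 2532
  Σ(formed) = 2865 kJ
ΔH = Σ(broken) − Σ(formed) = 2492 − 2865 = −373 kJ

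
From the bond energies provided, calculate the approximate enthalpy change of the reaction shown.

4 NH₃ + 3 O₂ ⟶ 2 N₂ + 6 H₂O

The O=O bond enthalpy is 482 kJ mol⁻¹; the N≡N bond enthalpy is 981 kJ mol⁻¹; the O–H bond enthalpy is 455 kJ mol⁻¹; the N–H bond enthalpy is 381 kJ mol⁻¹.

ΔH ≈ −1404 kJ

Bonds broken (reactants):
  N–H: 12 × 381 = 4572
  O=O: 3 × 482 = 1446
  Σ(broken) = 6018 kJ
Bonds formed (products):
  N≡N: 2 × 981 = 1962
  O–H: 12 × 455 = 5460
  Σ(formed) = 7422 kJ
ΔH = Σ(broken) − Σ(formed) = 6018 − 7422 = −1404 kJ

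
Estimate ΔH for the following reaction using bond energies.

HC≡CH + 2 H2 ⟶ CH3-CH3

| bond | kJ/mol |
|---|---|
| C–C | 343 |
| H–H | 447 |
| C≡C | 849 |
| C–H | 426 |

Bonds broken (reactants):
  C≡C: 1 × 849 = 849
  C–H: 2 × 426 = 852
  H–H: 2 × 447 = 894
  Σ(broken) = 2595 kJ
Bonds formed (products):
  C–C: 1 × 343 = 343
  C–H: 6 × 426 = 2556
  Σ(formed) = 2899 kJ
ΔH = Σ(broken) − Σ(formed) = 2595 − 2899 = −304 kJ

ΔH ≈ −304 kJ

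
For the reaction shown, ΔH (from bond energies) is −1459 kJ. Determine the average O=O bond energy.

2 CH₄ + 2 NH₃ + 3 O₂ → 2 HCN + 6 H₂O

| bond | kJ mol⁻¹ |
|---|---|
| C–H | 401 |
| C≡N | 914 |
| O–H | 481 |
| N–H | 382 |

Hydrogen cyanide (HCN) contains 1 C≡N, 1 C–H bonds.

D(O=O) ≈ 481 kJ/mol

Let D be the O=O bond energy.
Σ(broken) = 8×401 + 6×382 + 3×D = 5500 + 3D
Σ(formed) = 2×914 + 2×401 + 12×481 = 8402
ΔH = Σ(broken) − Σ(formed) = (5500 + 3D) − (8402) = −2902 + 3D
Setting this equal to −1459 kJ gives 3D = 1443, so D = 481 kJ/mol.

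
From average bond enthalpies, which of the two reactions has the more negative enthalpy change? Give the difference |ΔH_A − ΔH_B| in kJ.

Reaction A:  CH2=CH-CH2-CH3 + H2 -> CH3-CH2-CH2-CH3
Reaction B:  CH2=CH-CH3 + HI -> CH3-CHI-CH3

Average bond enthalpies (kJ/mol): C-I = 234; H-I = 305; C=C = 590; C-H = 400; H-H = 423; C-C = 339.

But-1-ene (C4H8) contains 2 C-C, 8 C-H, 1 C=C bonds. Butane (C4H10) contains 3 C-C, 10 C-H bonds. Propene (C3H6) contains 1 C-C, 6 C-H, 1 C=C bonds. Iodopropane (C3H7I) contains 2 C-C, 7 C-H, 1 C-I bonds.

Reaction A:
  Bonds broken (reactants):
    C-C: 2 × 339 = 678
    C-H: 8 × 400 = 3200
    C=C: 1 × 590 = 590
    H-H: 1 × 423 = 423
    Σ(broken) = 4891 kJ
  Bonds formed (products):
    C-C: 3 × 339 = 1017
    C-H: 10 × 400 = 4000
    Σ(formed) = 5017 kJ
  ΔH_A = 4891 − 5017 = −126 kJ
Reaction B:
  Bonds broken (reactants):
    C-C: 1 × 339 = 339
    C-H: 6 × 400 = 2400
    C=C: 1 × 590 = 590
    H-I: 1 × 305 = 305
    Σ(broken) = 3634 kJ
  Bonds formed (products):
    C-C: 2 × 339 = 678
    C-H: 7 × 400 = 2800
    C-I: 1 × 234 = 234
    Σ(formed) = 3712 kJ
  ΔH_B = 3634 − 3712 = −78 kJ
ΔH_A − ΔH_B = −48 kJ, so reaction A has the more negative ΔH; |ΔH_A − ΔH_B| = 48 kJ.

Reaction A, by 48 kJ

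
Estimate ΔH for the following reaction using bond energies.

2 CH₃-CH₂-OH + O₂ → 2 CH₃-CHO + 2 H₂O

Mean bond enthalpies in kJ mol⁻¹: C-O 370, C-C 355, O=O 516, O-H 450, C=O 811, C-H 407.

Bonds broken (reactants):
  C-C: 2 × 355 = 710
  C-H: 10 × 407 = 4070
  C-O: 2 × 370 = 740
  O-H: 2 × 450 = 900
  O=O: 1 × 516 = 516
  Σ(broken) = 6936 kJ
Bonds formed (products):
  C-C: 2 × 355 = 710
  C-H: 8 × 407 = 3256
  C=O: 2 × 811 = 1622
  O-H: 4 × 450 = 1800
  Σ(formed) = 7388 kJ
ΔH = Σ(broken) − Σ(formed) = 6936 − 7388 = −452 kJ

ΔH ≈ −452 kJ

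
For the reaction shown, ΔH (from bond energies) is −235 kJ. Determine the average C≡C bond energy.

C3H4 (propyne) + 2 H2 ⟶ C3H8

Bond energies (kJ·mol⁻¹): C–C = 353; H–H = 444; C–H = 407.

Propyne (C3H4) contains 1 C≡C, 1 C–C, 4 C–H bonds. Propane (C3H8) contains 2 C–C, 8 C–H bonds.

Let D be the C≡C bond energy.
Σ(broken) = 1×D + 1×353 + 4×407 + 2×444 = 2869 + D
Σ(formed) = 2×353 + 8×407 = 3962
ΔH = Σ(broken) − Σ(formed) = (2869 + D) − (3962) = −1093 + D
Setting this equal to −235 kJ gives D = 858 kJ/mol.

D(C≡C) ≈ 858 kJ/mol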